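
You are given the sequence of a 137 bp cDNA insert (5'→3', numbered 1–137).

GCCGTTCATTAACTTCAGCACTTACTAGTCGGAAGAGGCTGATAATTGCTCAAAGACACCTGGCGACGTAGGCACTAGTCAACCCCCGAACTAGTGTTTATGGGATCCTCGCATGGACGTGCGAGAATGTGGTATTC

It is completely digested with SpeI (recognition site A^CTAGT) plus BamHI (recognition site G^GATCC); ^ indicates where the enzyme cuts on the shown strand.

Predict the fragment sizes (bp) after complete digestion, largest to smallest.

50, 34, 24, 16, 13 bp

SpeI sites (ACTAGT) start at positions 24, 74, 90.
SpeI cuts after the first base of each site, so after positions 24, 74, 90.
The BamHI site (GGATCC) starts at position 103.
BamHI cuts after the first base of each site, so after position 103.
Combined cut positions: 24, 74, 90, 103.
Linear molecule, 4 cuts → 5 fragments:
  1–24 → 24 bp
  25–74 → 50 bp
  75–90 → 16 bp
  91–103 → 13 bp
  104–137 → 34 bp
Sorted largest to smallest: 50, 34, 24, 16, 13 bp.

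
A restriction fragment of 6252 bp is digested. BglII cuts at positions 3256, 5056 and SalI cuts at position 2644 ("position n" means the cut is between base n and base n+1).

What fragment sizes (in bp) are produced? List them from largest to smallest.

2644, 1800, 1196, 612 bp

Combined cut positions (sorted): 2644, 3256, 5056.
Linear molecule, 3 cuts → 4 fragments:
  2644 − 0 = 2644 bp
  3256 − 2644 = 612 bp
  5056 − 3256 = 1800 bp
  6252 − 5056 = 1196 bp
Sorted largest to smallest: 2644, 1800, 1196, 612 bp.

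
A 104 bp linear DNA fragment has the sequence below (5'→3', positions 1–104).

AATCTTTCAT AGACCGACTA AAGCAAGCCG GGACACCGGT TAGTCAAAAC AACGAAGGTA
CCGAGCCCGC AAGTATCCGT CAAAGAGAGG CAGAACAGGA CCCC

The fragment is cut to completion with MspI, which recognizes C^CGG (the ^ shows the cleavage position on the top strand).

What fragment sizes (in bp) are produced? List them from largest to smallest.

MspI sites (CCGG) start at positions 28, 36.
MspI cuts after the first base of each site, so after positions 28, 36.
Linear molecule, 2 cuts → 3 fragments:
  1–28 → 28 bp
  29–36 → 8 bp
  37–104 → 68 bp
Sorted largest to smallest: 68, 28, 8 bp.

68, 28, 8 bp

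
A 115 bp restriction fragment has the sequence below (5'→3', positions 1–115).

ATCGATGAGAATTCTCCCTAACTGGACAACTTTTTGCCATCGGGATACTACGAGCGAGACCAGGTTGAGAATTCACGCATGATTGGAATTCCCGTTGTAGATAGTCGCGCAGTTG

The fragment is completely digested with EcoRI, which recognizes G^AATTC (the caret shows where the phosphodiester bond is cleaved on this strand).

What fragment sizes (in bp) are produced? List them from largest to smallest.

EcoRI sites (GAATTC) start at positions 9, 69, 86.
EcoRI cuts after the first base of each site, so after positions 9, 69, 86.
Linear molecule, 3 cuts → 4 fragments:
  1–9 → 9 bp
  10–69 → 60 bp
  70–86 → 17 bp
  87–115 → 29 bp
Sorted largest to smallest: 60, 29, 17, 9 bp.

60, 29, 17, 9 bp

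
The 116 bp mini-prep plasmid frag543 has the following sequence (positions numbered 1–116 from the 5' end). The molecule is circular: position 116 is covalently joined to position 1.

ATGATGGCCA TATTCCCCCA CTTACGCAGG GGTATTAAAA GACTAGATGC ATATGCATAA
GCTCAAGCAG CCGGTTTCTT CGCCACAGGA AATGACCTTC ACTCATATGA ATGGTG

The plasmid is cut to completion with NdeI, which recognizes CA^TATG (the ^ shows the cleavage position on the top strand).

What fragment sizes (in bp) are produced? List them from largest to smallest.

NdeI sites (CATATG) start at positions 50, 104.
NdeI cuts after base 2 of each site, so after positions 51, 105.
Circular molecule, 2 cuts → 2 fragments:
  52–105 → 54 bp
  106–116 then 1–51 → 11 + 51 = 62 bp
Sorted largest to smallest: 62, 54 bp.

62, 54 bp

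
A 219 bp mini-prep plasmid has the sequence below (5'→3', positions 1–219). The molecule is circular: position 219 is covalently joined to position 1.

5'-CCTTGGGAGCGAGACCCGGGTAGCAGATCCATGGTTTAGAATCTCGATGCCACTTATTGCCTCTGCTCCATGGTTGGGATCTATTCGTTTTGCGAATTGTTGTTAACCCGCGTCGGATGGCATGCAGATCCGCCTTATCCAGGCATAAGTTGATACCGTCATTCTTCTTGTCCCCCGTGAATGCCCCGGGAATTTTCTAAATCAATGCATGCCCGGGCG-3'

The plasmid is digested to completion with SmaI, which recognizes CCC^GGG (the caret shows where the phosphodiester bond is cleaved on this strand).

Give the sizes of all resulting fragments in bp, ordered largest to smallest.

170, 27, 22 bp

SmaI sites (CCCGGG) start at positions 15, 185, 212.
SmaI cuts after base 3 of each site, so after positions 17, 187, 214.
Circular molecule, 3 cuts → 3 fragments:
  18–187 → 170 bp
  188–214 → 27 bp
  215–219 then 1–17 → 5 + 17 = 22 bp
Sorted largest to smallest: 170, 27, 22 bp.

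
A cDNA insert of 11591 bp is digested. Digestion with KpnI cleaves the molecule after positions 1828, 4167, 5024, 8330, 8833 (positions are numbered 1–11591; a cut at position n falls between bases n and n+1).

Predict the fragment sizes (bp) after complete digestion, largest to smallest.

Linear molecule, 5 cuts → 6 fragments:
  1828 − 0 = 1828 bp
  4167 − 1828 = 2339 bp
  5024 − 4167 = 857 bp
  8330 − 5024 = 3306 bp
  8833 − 8330 = 503 bp
  11591 − 8833 = 2758 bp
Sorted largest to smallest: 3306, 2758, 2339, 1828, 857, 503 bp.

3306, 2758, 2339, 1828, 857, 503 bp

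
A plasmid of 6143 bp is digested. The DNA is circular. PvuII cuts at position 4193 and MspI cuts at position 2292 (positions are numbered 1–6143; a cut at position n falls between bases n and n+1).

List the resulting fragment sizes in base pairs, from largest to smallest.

4242, 1901 bp

Combined cut positions (sorted): 2292, 4193.
Circular molecule, 2 cuts → 2 fragments:
  4193 − 2292 = 1901 bp
  wrap: 6143 − 4193 + 2292 = 4242 bp
Sorted largest to smallest: 4242, 1901 bp.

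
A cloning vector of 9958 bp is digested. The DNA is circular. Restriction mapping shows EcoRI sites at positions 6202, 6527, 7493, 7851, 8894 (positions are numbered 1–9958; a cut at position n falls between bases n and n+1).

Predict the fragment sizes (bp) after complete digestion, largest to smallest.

7266, 1043, 966, 358, 325 bp

Circular molecule, 5 cuts → 5 fragments:
  6527 − 6202 = 325 bp
  7493 − 6527 = 966 bp
  7851 − 7493 = 358 bp
  8894 − 7851 = 1043 bp
  wrap: 9958 − 8894 + 6202 = 7266 bp
Sorted largest to smallest: 7266, 1043, 966, 358, 325 bp.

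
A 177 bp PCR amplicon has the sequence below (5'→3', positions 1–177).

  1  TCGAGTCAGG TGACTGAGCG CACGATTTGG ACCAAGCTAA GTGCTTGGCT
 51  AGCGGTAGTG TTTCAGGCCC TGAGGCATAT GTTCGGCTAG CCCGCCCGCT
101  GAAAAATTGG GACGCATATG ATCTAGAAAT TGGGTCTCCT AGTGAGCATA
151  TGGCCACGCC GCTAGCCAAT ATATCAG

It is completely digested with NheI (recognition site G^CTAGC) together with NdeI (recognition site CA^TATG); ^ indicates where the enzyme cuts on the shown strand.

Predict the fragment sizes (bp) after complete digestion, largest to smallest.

48, 32, 30, 29, 16, 13, 9 bp

NheI sites (GCTAGC) start at positions 48, 86, 161.
NheI cuts after the first base of each site, so after positions 48, 86, 161.
NdeI sites (CATATG) start at positions 76, 115, 147.
NdeI cuts after base 2 of each site, so after positions 77, 116, 148.
Combined cut positions: 48, 77, 86, 116, 148, 161.
Linear molecule, 6 cuts → 7 fragments:
  1–48 → 48 bp
  49–77 → 29 bp
  78–86 → 9 bp
  87–116 → 30 bp
  117–148 → 32 bp
  149–161 → 13 bp
  162–177 → 16 bp
Sorted largest to smallest: 48, 32, 30, 29, 16, 13, 9 bp.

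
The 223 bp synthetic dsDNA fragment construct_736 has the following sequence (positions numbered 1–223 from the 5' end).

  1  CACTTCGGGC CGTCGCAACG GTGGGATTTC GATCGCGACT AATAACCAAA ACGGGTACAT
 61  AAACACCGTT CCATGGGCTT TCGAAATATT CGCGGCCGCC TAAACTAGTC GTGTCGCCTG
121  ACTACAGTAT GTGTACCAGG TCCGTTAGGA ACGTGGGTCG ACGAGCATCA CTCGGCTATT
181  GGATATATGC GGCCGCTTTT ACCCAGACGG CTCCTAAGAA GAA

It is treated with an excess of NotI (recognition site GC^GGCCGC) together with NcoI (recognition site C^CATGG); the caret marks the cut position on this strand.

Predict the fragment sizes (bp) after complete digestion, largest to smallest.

NotI sites (GCGGCCGC) start at positions 92, 189.
NotI cuts after base 2 of each site, so after positions 93, 190.
The NcoI site (CCATGG) starts at position 71.
NcoI cuts after the first base of each site, so after position 71.
Combined cut positions: 71, 93, 190.
Linear molecule, 3 cuts → 4 fragments:
  1–71 → 71 bp
  72–93 → 22 bp
  94–190 → 97 bp
  191–223 → 33 bp
Sorted largest to smallest: 97, 71, 33, 22 bp.

97, 71, 33, 22 bp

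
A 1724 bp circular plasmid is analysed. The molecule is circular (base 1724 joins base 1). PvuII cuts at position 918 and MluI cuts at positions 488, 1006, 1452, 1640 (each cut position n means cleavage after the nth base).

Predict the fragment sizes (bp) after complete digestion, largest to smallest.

Combined cut positions (sorted): 488, 918, 1006, 1452, 1640.
Circular molecule, 5 cuts → 5 fragments:
  918 − 488 = 430 bp
  1006 − 918 = 88 bp
  1452 − 1006 = 446 bp
  1640 − 1452 = 188 bp
  wrap: 1724 − 1640 + 488 = 572 bp
Sorted largest to smallest: 572, 446, 430, 188, 88 bp.

572, 446, 430, 188, 88 bp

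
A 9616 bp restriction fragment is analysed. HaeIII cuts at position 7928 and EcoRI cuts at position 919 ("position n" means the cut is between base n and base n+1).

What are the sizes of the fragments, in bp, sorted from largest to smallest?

7009, 1688, 919 bp

Combined cut positions (sorted): 919, 7928.
Linear molecule, 2 cuts → 3 fragments:
  919 − 0 = 919 bp
  7928 − 919 = 7009 bp
  9616 − 7928 = 1688 bp
Sorted largest to smallest: 7009, 1688, 919 bp.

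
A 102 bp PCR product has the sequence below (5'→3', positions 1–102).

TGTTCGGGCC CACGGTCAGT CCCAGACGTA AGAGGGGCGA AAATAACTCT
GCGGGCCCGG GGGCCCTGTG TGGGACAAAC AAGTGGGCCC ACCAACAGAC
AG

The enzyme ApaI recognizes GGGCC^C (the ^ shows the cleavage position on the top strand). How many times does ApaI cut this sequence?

GGGCCC occurs starting at positions 6, 53, 61, 85.
ApaI cuts at 4 sites.

4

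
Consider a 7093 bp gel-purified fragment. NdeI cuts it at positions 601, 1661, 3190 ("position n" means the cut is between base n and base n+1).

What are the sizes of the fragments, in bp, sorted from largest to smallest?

Linear molecule, 3 cuts → 4 fragments:
  601 − 0 = 601 bp
  1661 − 601 = 1060 bp
  3190 − 1661 = 1529 bp
  7093 − 3190 = 3903 bp
Sorted largest to smallest: 3903, 1529, 1060, 601 bp.

3903, 1529, 1060, 601 bp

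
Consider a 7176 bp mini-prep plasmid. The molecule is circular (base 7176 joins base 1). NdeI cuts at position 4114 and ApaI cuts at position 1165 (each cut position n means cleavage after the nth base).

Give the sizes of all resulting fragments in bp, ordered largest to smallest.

Combined cut positions (sorted): 1165, 4114.
Circular molecule, 2 cuts → 2 fragments:
  4114 − 1165 = 2949 bp
  wrap: 7176 − 4114 + 1165 = 4227 bp
Sorted largest to smallest: 4227, 2949 bp.

4227, 2949 bp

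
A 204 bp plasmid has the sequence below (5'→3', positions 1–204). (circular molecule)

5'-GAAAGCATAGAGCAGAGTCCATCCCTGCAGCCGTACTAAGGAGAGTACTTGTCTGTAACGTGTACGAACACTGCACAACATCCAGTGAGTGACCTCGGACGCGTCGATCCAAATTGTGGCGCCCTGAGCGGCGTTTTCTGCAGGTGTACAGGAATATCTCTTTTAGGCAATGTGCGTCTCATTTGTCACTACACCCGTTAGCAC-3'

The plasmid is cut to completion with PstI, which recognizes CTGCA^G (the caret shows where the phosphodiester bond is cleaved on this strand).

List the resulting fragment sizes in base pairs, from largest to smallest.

113, 91 bp

PstI sites (CTGCAG) start at positions 25, 138.
PstI cuts after base 5 of each site (before the last base), so after positions 29, 142.
Circular molecule, 2 cuts → 2 fragments:
  30–142 → 113 bp
  143–204 then 1–29 → 62 + 29 = 91 bp
Sorted largest to smallest: 113, 91 bp.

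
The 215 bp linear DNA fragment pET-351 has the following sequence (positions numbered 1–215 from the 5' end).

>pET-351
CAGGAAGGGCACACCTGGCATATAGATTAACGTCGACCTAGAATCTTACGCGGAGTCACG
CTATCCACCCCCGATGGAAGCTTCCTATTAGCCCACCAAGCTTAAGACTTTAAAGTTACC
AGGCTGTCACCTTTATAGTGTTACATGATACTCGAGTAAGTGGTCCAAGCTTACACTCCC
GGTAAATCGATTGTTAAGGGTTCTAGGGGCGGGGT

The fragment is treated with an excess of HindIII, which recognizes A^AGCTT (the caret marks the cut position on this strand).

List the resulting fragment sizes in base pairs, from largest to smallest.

HindIII sites (AAGCTT) start at positions 78, 98, 167.
HindIII cuts after the first base of each site, so after positions 78, 98, 167.
Linear molecule, 3 cuts → 4 fragments:
  1–78 → 78 bp
  79–98 → 20 bp
  99–167 → 69 bp
  168–215 → 48 bp
Sorted largest to smallest: 78, 69, 48, 20 bp.

78, 69, 48, 20 bp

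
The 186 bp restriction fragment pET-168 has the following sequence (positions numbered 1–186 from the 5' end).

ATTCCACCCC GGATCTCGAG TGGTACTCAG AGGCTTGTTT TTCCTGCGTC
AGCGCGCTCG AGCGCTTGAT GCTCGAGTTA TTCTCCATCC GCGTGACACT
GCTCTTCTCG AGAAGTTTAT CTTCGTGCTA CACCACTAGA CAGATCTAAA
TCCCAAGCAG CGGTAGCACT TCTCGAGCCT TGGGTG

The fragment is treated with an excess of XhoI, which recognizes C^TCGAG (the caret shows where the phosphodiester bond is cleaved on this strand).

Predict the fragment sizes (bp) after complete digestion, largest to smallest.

XhoI sites (CTCGAG) start at positions 15, 57, 72, 107, 172.
XhoI cuts after the first base of each site, so after positions 15, 57, 72, 107, 172.
Linear molecule, 5 cuts → 6 fragments:
  1–15 → 15 bp
  16–57 → 42 bp
  58–72 → 15 bp
  73–107 → 35 bp
  108–172 → 65 bp
  173–186 → 14 bp
Sorted largest to smallest: 65, 42, 35, 15, 15, 14 bp.

65, 42, 35, 15, 15, 14 bp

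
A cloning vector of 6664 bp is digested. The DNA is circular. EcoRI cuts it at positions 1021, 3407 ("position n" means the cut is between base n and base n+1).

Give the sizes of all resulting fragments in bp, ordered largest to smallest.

4278, 2386 bp

Circular molecule, 2 cuts → 2 fragments:
  3407 − 1021 = 2386 bp
  wrap: 6664 − 3407 + 1021 = 4278 bp
Sorted largest to smallest: 4278, 2386 bp.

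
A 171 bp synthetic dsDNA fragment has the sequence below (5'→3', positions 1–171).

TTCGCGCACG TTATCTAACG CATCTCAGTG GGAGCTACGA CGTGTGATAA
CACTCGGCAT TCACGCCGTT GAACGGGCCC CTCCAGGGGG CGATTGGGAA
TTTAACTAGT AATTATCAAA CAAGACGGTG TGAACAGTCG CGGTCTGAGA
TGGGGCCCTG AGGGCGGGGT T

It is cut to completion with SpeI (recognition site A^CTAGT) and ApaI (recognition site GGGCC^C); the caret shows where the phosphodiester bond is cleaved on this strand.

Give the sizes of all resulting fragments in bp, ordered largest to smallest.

The SpeI site (ACTAGT) starts at position 105.
SpeI cuts after the first base of each site, so after position 105.
ApaI sites (GGGCCC) start at positions 75, 153.
ApaI cuts after base 5 of each site (before the last base), so after positions 79, 157.
Combined cut positions: 79, 105, 157.
Linear molecule, 3 cuts → 4 fragments:
  1–79 → 79 bp
  80–105 → 26 bp
  106–157 → 52 bp
  158–171 → 14 bp
Sorted largest to smallest: 79, 52, 26, 14 bp.

79, 52, 26, 14 bp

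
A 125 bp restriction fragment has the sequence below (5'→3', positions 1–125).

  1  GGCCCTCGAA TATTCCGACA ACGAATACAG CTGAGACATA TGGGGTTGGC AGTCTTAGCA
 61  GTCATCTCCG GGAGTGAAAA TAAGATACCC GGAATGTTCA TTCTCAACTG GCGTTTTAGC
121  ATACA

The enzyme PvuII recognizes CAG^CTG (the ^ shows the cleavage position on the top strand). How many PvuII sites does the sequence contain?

CAGCTG occurs starting at position 28.
PvuII cuts at 1 site.

1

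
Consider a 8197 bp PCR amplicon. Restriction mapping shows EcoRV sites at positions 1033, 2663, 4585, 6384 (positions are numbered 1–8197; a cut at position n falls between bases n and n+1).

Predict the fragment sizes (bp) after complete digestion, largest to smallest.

1922, 1813, 1799, 1630, 1033 bp

Linear molecule, 4 cuts → 5 fragments:
  1033 − 0 = 1033 bp
  2663 − 1033 = 1630 bp
  4585 − 2663 = 1922 bp
  6384 − 4585 = 1799 bp
  8197 − 6384 = 1813 bp
Sorted largest to smallest: 1922, 1813, 1799, 1630, 1033 bp.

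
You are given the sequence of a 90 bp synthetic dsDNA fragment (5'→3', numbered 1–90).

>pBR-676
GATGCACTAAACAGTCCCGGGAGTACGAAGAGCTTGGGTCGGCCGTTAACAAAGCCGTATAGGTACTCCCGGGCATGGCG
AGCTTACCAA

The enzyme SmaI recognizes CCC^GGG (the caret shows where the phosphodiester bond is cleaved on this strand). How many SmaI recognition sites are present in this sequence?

2

CCCGGG occurs starting at positions 16, 68.
SmaI cuts at 2 sites.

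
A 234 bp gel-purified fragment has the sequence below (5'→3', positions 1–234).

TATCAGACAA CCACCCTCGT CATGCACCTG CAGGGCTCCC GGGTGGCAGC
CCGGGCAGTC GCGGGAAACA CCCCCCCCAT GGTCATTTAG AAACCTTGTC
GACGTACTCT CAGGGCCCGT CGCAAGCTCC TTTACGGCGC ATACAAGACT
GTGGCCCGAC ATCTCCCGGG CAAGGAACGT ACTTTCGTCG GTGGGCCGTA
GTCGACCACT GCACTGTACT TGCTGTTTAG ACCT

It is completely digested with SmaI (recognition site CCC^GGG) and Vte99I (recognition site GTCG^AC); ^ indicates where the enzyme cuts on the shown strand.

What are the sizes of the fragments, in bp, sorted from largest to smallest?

SmaI sites (CCCGGG) start at positions 38, 50, 165.
SmaI cuts after base 3 of each site, so after positions 40, 52, 167.
Vte99I sites (GTCGAC) start at positions 98, 201.
Vte99I cuts after base 4 of each site, so after positions 101, 204.
Combined cut positions: 40, 52, 101, 167, 204.
Linear molecule, 5 cuts → 6 fragments:
  1–40 → 40 bp
  41–52 → 12 bp
  53–101 → 49 bp
  102–167 → 66 bp
  168–204 → 37 bp
  205–234 → 30 bp
Sorted largest to smallest: 66, 49, 40, 37, 30, 12 bp.

66, 49, 40, 37, 30, 12 bp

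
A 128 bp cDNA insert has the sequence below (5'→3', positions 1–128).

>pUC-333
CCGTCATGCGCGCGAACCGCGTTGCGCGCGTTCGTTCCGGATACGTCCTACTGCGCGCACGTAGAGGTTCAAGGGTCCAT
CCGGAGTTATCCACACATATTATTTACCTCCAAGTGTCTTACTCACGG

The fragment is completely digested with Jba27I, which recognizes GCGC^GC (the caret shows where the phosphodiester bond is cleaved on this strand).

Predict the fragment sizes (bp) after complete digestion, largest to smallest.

72, 29, 16, 11 bp

Jba27I sites (GCGCGC) start at positions 8, 24, 53.
Jba27I cuts after base 4 of each site, so after positions 11, 27, 56.
Linear molecule, 3 cuts → 4 fragments:
  1–11 → 11 bp
  12–27 → 16 bp
  28–56 → 29 bp
  57–128 → 72 bp
Sorted largest to smallest: 72, 29, 16, 11 bp.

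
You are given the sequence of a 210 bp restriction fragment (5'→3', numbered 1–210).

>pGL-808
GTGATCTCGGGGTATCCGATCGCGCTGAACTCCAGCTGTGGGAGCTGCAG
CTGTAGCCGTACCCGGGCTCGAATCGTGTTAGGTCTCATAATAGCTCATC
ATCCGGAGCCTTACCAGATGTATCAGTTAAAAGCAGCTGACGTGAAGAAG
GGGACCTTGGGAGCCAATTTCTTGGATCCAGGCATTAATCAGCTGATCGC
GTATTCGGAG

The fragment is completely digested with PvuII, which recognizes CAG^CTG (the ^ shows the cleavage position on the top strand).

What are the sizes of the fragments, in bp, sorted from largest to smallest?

PvuII sites (CAGCTG) start at positions 33, 48, 134, 190.
PvuII cuts after base 3 of each site, so after positions 35, 50, 136, 192.
Linear molecule, 4 cuts → 5 fragments:
  1–35 → 35 bp
  36–50 → 15 bp
  51–136 → 86 bp
  137–192 → 56 bp
  193–210 → 18 bp
Sorted largest to smallest: 86, 56, 35, 18, 15 bp.

86, 56, 35, 18, 15 bp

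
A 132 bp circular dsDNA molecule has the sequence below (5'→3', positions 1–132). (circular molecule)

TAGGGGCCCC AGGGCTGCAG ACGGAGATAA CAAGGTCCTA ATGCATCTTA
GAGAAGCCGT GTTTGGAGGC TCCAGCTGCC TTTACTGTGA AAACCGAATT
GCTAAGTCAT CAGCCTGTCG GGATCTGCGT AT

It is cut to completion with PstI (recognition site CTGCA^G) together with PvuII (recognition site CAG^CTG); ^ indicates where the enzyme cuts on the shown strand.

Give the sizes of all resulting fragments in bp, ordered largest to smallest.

The PstI site (CTGCAG) starts at position 15.
PstI cuts after base 5 of each site (before the last base), so after position 19.
The PvuII site (CAGCTG) starts at position 73.
PvuII cuts after base 3 of each site, so after position 75.
Combined cut positions: 19, 75.
Circular molecule, 2 cuts → 2 fragments:
  20–75 → 56 bp
  76–132 then 1–19 → 57 + 19 = 76 bp
Sorted largest to smallest: 76, 56 bp.

76, 56 bp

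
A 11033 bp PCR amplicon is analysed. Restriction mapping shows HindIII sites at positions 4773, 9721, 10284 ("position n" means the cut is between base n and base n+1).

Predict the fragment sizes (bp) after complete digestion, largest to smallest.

4948, 4773, 749, 563 bp

Linear molecule, 3 cuts → 4 fragments:
  4773 − 0 = 4773 bp
  9721 − 4773 = 4948 bp
  10284 − 9721 = 563 bp
  11033 − 10284 = 749 bp
Sorted largest to smallest: 4948, 4773, 749, 563 bp.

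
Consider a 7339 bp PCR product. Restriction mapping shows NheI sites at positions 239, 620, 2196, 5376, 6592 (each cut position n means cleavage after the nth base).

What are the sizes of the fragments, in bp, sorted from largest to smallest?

Linear molecule, 5 cuts → 6 fragments:
  239 − 0 = 239 bp
  620 − 239 = 381 bp
  2196 − 620 = 1576 bp
  5376 − 2196 = 3180 bp
  6592 − 5376 = 1216 bp
  7339 − 6592 = 747 bp
Sorted largest to smallest: 3180, 1576, 1216, 747, 381, 239 bp.

3180, 1576, 1216, 747, 381, 239 bp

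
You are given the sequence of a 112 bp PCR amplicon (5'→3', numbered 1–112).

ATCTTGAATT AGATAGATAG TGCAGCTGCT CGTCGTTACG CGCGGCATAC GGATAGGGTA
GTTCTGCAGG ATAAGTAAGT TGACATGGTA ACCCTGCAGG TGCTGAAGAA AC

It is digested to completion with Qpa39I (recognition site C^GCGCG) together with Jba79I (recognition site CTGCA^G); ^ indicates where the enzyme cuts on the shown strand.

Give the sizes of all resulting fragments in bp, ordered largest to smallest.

39, 30, 29, 14 bp

The Qpa39I site (CGCGCG) starts at position 39.
Qpa39I cuts after the first base of each site, so after position 39.
Jba79I sites (CTGCAG) start at positions 64, 94.
Jba79I cuts after base 5 of each site (before the last base), so after positions 68, 98.
Combined cut positions: 39, 68, 98.
Linear molecule, 3 cuts → 4 fragments:
  1–39 → 39 bp
  40–68 → 29 bp
  69–98 → 30 bp
  99–112 → 14 bp
Sorted largest to smallest: 39, 30, 29, 14 bp.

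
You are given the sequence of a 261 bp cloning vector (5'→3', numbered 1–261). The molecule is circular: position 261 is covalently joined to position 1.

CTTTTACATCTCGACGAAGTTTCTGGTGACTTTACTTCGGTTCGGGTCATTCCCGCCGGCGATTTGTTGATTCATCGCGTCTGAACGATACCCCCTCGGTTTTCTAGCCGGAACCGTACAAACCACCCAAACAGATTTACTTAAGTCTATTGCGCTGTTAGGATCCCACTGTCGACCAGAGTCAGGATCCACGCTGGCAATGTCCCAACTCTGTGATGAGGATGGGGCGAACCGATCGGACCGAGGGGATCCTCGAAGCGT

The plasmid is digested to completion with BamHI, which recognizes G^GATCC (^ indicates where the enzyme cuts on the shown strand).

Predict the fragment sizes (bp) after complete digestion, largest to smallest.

BamHI sites (GGATCC) start at positions 161, 185, 247.
BamHI cuts after the first base of each site, so after positions 161, 185, 247.
Circular molecule, 3 cuts → 3 fragments:
  162–185 → 24 bp
  186–247 → 62 bp
  248–261 then 1–161 → 14 + 161 = 175 bp
Sorted largest to smallest: 175, 62, 24 bp.

175, 62, 24 bp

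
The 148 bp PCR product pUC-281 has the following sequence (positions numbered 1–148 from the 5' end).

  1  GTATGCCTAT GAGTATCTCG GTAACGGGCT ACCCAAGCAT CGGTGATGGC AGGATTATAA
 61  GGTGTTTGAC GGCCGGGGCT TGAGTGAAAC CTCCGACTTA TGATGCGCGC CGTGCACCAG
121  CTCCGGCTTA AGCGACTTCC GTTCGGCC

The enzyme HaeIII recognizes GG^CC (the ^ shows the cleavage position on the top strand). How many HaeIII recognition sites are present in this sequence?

2

GGCC occurs starting at positions 71, 145.
HaeIII cuts at 2 sites.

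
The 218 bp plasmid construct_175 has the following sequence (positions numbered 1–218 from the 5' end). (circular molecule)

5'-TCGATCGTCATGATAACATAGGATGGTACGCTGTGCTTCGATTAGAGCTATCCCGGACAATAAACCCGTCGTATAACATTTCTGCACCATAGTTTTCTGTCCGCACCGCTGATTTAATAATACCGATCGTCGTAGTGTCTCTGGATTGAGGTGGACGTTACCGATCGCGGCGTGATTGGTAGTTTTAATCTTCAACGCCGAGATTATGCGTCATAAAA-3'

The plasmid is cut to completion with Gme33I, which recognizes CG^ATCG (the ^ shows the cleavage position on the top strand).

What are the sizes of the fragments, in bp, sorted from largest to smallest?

122, 58, 38 bp

Gme33I sites (CGATCG) start at positions 2, 124, 162.
Gme33I cuts after base 2 of each site, so after positions 3, 125, 163.
Circular molecule, 3 cuts → 3 fragments:
  4–125 → 122 bp
  126–163 → 38 bp
  164–218 then 1–3 → 55 + 3 = 58 bp
Sorted largest to smallest: 122, 58, 38 bp.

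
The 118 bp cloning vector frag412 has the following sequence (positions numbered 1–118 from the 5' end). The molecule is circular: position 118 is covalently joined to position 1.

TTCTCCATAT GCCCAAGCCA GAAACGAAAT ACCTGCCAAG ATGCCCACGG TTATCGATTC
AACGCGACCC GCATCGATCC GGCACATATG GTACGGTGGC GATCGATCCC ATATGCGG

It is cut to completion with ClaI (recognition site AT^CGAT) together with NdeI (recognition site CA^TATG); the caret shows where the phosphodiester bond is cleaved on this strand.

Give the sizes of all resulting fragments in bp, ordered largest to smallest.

ClaI sites (ATCGAT) start at positions 53, 73, 102.
ClaI cuts after base 2 of each site, so after positions 54, 74, 103.
NdeI sites (CATATG) start at positions 6, 85, 110.
NdeI cuts after base 2 of each site, so after positions 7, 86, 111.
Combined cut positions: 7, 54, 74, 86, 103, 111.
Circular molecule, 6 cuts → 6 fragments:
  8–54 → 47 bp
  55–74 → 20 bp
  75–86 → 12 bp
  87–103 → 17 bp
  104–111 → 8 bp
  112–118 then 1–7 → 7 + 7 = 14 bp
Sorted largest to smallest: 47, 20, 17, 14, 12, 8 bp.

47, 20, 17, 14, 12, 8 bp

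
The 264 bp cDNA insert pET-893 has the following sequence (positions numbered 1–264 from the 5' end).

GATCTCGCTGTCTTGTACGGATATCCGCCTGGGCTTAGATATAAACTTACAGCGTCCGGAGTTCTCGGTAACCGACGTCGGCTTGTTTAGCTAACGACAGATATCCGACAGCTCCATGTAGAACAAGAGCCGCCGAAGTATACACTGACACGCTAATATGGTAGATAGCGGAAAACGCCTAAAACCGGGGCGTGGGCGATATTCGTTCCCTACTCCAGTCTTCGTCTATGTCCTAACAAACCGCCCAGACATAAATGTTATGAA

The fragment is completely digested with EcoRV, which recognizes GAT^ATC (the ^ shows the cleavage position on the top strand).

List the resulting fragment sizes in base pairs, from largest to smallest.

EcoRV sites (GATATC) start at positions 20, 100.
EcoRV cuts after base 3 of each site, so after positions 22, 102.
Linear molecule, 2 cuts → 3 fragments:
  1–22 → 22 bp
  23–102 → 80 bp
  103–264 → 162 bp
Sorted largest to smallest: 162, 80, 22 bp.

162, 80, 22 bp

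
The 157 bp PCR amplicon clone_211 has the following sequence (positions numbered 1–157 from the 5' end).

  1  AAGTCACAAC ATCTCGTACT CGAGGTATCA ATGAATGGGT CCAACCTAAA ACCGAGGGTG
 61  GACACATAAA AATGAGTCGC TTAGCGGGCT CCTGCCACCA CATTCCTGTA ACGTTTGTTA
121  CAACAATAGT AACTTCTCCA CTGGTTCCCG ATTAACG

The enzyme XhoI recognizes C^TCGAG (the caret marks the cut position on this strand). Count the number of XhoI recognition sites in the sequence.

CTCGAG occurs starting at position 19.
XhoI cuts at 1 site.

1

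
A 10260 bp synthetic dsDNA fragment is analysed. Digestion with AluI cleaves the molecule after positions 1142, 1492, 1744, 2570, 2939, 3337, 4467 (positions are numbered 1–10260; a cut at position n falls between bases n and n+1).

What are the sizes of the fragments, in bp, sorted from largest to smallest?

5793, 1142, 1130, 826, 398, 369, 350, 252 bp

Linear molecule, 7 cuts → 8 fragments:
  1142 − 0 = 1142 bp
  1492 − 1142 = 350 bp
  1744 − 1492 = 252 bp
  2570 − 1744 = 826 bp
  2939 − 2570 = 369 bp
  3337 − 2939 = 398 bp
  4467 − 3337 = 1130 bp
  10260 − 4467 = 5793 bp
Sorted largest to smallest: 5793, 1142, 1130, 826, 398, 369, 350, 252 bp.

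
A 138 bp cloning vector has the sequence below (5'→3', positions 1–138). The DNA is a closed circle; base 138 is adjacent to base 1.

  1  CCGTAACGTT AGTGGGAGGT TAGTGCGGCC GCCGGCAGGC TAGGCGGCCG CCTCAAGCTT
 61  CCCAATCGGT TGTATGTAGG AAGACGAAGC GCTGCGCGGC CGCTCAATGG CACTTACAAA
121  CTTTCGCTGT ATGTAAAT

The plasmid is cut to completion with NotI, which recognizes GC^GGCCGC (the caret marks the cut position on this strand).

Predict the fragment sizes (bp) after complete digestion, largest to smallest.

NotI sites (GCGGCCGC) start at positions 25, 44, 96.
NotI cuts after base 2 of each site, so after positions 26, 45, 97.
Circular molecule, 3 cuts → 3 fragments:
  27–45 → 19 bp
  46–97 → 52 bp
  98–138 then 1–26 → 41 + 26 = 67 bp
Sorted largest to smallest: 67, 52, 19 bp.

67, 52, 19 bp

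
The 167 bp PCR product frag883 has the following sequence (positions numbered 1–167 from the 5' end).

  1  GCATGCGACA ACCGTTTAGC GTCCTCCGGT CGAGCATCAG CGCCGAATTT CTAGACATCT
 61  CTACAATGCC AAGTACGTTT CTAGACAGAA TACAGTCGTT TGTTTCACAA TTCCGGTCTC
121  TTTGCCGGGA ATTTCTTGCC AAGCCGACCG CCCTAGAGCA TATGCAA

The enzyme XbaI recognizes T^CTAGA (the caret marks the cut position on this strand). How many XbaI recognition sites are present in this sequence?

2

TCTAGA occurs starting at positions 50, 80.
XbaI cuts at 2 sites.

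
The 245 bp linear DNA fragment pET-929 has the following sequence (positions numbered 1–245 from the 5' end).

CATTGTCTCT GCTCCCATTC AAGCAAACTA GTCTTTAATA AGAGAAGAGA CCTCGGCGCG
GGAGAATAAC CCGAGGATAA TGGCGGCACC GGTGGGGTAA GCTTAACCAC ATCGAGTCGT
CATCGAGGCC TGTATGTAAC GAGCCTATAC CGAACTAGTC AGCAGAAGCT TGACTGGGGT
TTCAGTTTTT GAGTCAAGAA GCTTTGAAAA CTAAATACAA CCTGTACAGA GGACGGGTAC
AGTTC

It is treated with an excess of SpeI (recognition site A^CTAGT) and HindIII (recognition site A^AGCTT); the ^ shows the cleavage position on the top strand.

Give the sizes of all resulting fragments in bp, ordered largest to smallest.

SpeI sites (ACTAGT) start at positions 27, 154.
SpeI cuts after the first base of each site, so after positions 27, 154.
HindIII sites (AAGCTT) start at positions 99, 166, 199.
HindIII cuts after the first base of each site, so after positions 99, 166, 199.
Combined cut positions: 27, 99, 154, 166, 199.
Linear molecule, 5 cuts → 6 fragments:
  1–27 → 27 bp
  28–99 → 72 bp
  100–154 → 55 bp
  155–166 → 12 bp
  167–199 → 33 bp
  200–245 → 46 bp
Sorted largest to smallest: 72, 55, 46, 33, 27, 12 bp.

72, 55, 46, 33, 27, 12 bp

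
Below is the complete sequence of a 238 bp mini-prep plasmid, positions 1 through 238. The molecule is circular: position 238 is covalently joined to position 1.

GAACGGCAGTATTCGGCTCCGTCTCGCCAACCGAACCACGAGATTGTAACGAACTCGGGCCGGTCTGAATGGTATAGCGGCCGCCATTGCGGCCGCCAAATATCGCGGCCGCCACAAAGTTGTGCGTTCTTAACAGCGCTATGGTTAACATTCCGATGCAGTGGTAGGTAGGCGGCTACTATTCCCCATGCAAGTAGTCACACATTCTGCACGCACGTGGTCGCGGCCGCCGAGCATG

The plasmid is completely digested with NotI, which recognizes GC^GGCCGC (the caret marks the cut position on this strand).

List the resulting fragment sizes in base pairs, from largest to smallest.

118, 92, 16, 12 bp

NotI sites (GCGGCCGC) start at positions 77, 89, 105, 223.
NotI cuts after base 2 of each site, so after positions 78, 90, 106, 224.
Circular molecule, 4 cuts → 4 fragments:
  79–90 → 12 bp
  91–106 → 16 bp
  107–224 → 118 bp
  225–238 then 1–78 → 14 + 78 = 92 bp
Sorted largest to smallest: 118, 92, 16, 12 bp.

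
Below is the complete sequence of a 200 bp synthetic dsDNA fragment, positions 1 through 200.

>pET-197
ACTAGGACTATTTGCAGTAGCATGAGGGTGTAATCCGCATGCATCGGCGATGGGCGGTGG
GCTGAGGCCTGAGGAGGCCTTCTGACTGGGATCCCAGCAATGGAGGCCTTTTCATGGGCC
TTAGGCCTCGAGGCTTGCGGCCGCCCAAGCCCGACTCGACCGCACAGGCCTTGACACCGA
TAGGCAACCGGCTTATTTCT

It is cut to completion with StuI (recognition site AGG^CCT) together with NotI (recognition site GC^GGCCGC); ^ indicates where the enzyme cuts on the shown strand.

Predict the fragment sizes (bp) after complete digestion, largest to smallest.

StuI sites (AGGCCT) start at positions 65, 75, 104, 123, 166.
StuI cuts after base 3 of each site, so after positions 67, 77, 106, 125, 168.
The NotI site (GCGGCCGC) starts at position 137.
NotI cuts after base 2 of each site, so after position 138.
Combined cut positions: 67, 77, 106, 125, 138, 168.
Linear molecule, 6 cuts → 7 fragments:
  1–67 → 67 bp
  68–77 → 10 bp
  78–106 → 29 bp
  107–125 → 19 bp
  126–138 → 13 bp
  139–168 → 30 bp
  169–200 → 32 bp
Sorted largest to smallest: 67, 32, 30, 29, 19, 13, 10 bp.

67, 32, 30, 29, 19, 13, 10 bp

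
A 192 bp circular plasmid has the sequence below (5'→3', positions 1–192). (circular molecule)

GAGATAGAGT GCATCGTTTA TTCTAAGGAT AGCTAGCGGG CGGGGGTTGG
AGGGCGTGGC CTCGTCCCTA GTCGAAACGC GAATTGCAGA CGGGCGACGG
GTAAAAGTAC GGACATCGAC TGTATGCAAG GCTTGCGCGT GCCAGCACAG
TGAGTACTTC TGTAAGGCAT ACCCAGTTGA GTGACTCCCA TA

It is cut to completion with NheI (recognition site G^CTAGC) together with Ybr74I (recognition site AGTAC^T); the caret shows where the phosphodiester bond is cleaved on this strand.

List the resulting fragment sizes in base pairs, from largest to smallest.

The NheI site (GCTAGC) starts at position 32.
NheI cuts after the first base of each site, so after position 32.
The Ybr74I site (AGTACT) starts at position 153.
Ybr74I cuts after base 5 of each site (before the last base), so after position 157.
Combined cut positions: 32, 157.
Circular molecule, 2 cuts → 2 fragments:
  33–157 → 125 bp
  158–192 then 1–32 → 35 + 32 = 67 bp
Sorted largest to smallest: 125, 67 bp.

125, 67 bp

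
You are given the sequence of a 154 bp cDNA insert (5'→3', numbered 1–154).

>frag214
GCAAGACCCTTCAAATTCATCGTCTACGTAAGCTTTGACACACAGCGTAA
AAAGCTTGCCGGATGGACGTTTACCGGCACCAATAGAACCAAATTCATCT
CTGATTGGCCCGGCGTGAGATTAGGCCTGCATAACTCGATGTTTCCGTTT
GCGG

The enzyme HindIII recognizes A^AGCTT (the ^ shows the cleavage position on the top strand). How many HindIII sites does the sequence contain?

AAGCTT occurs starting at positions 30, 52.
HindIII cuts at 2 sites.

2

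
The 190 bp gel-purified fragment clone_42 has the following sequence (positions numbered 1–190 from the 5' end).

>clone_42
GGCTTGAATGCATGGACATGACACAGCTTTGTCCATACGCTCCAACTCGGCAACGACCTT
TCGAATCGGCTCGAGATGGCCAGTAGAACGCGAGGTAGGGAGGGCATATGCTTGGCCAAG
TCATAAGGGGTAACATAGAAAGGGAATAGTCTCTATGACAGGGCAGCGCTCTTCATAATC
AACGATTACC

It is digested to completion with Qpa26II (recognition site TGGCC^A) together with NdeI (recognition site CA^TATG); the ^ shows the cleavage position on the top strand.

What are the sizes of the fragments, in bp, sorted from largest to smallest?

81, 73, 25, 11 bp

Qpa26II sites (TGGCCA) start at positions 77, 113.
Qpa26II cuts after base 5 of each site (before the last base), so after positions 81, 117.
The NdeI site (CATATG) starts at position 105.
NdeI cuts after base 2 of each site, so after position 106.
Combined cut positions: 81, 106, 117.
Linear molecule, 3 cuts → 4 fragments:
  1–81 → 81 bp
  82–106 → 25 bp
  107–117 → 11 bp
  118–190 → 73 bp
Sorted largest to smallest: 81, 73, 25, 11 bp.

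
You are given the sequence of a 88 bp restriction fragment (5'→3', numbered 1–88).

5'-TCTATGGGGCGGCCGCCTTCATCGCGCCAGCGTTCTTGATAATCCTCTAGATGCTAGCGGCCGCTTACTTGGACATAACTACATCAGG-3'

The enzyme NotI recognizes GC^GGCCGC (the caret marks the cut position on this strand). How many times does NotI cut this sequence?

2

GCGGCCGC occurs starting at positions 9, 57.
NotI cuts at 2 sites.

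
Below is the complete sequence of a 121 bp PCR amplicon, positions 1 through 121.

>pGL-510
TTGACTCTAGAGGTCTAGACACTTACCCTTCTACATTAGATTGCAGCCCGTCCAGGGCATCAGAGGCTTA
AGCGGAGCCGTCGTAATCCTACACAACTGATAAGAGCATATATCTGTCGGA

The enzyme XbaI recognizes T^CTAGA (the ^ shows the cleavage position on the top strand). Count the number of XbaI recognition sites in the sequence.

2

TCTAGA occurs starting at positions 6, 14.
XbaI cuts at 2 sites.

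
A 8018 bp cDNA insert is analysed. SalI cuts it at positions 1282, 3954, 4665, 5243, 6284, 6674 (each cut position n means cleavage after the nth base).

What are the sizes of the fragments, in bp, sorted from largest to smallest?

Linear molecule, 6 cuts → 7 fragments:
  1282 − 0 = 1282 bp
  3954 − 1282 = 2672 bp
  4665 − 3954 = 711 bp
  5243 − 4665 = 578 bp
  6284 − 5243 = 1041 bp
  6674 − 6284 = 390 bp
  8018 − 6674 = 1344 bp
Sorted largest to smallest: 2672, 1344, 1282, 1041, 711, 578, 390 bp.

2672, 1344, 1282, 1041, 711, 578, 390 bp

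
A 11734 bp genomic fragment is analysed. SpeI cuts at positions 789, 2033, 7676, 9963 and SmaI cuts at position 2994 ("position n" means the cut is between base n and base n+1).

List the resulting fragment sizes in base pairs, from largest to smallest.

4682, 2287, 1771, 1244, 961, 789 bp

Combined cut positions (sorted): 789, 2033, 2994, 7676, 9963.
Linear molecule, 5 cuts → 6 fragments:
  789 − 0 = 789 bp
  2033 − 789 = 1244 bp
  2994 − 2033 = 961 bp
  7676 − 2994 = 4682 bp
  9963 − 7676 = 2287 bp
  11734 − 9963 = 1771 bp
Sorted largest to smallest: 4682, 2287, 1771, 1244, 961, 789 bp.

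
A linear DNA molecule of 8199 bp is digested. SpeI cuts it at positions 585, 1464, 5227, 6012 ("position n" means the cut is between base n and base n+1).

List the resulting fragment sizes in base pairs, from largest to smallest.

Linear molecule, 4 cuts → 5 fragments:
  585 − 0 = 585 bp
  1464 − 585 = 879 bp
  5227 − 1464 = 3763 bp
  6012 − 5227 = 785 bp
  8199 − 6012 = 2187 bp
Sorted largest to smallest: 3763, 2187, 879, 785, 585 bp.

3763, 2187, 879, 785, 585 bp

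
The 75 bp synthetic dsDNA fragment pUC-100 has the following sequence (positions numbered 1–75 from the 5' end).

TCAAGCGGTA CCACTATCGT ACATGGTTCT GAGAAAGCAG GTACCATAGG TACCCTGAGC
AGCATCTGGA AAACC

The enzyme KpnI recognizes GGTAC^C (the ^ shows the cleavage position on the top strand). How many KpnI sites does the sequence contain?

3

GGTACC occurs starting at positions 7, 40, 49.
KpnI cuts at 3 sites.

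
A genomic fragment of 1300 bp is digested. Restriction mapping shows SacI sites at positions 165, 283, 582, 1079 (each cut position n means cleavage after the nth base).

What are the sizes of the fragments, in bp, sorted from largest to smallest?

Linear molecule, 4 cuts → 5 fragments:
  165 − 0 = 165 bp
  283 − 165 = 118 bp
  582 − 283 = 299 bp
  1079 − 582 = 497 bp
  1300 − 1079 = 221 bp
Sorted largest to smallest: 497, 299, 221, 165, 118 bp.

497, 299, 221, 165, 118 bp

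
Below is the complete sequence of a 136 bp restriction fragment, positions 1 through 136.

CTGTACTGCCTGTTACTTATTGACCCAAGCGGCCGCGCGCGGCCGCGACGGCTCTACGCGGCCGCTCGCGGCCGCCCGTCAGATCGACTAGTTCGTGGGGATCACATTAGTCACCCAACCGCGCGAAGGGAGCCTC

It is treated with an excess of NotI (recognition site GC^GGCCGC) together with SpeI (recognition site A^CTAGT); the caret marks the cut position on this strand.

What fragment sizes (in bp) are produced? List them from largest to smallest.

NotI sites (GCGGCCGC) start at positions 29, 39, 58, 68.
NotI cuts after base 2 of each site, so after positions 30, 40, 59, 69.
The SpeI site (ACTAGT) starts at position 87.
SpeI cuts after the first base of each site, so after position 87.
Combined cut positions: 30, 40, 59, 69, 87.
Linear molecule, 5 cuts → 6 fragments:
  1–30 → 30 bp
  31–40 → 10 bp
  41–59 → 19 bp
  60–69 → 10 bp
  70–87 → 18 bp
  88–136 → 49 bp
Sorted largest to smallest: 49, 30, 19, 18, 10, 10 bp.

49, 30, 19, 18, 10, 10 bp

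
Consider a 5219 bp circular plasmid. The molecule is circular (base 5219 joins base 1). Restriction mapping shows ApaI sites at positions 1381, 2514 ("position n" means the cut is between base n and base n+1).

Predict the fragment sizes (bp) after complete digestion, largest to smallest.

Circular molecule, 2 cuts → 2 fragments:
  2514 − 1381 = 1133 bp
  wrap: 5219 − 2514 + 1381 = 4086 bp
Sorted largest to smallest: 4086, 1133 bp.

4086, 1133 bp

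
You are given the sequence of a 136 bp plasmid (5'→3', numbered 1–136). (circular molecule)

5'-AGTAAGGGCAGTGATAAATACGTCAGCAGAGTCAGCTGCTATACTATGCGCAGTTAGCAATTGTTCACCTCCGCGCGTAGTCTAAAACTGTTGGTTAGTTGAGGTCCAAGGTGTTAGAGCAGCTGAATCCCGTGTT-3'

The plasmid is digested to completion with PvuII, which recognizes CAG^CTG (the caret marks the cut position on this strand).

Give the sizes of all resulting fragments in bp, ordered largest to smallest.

87, 49 bp

PvuII sites (CAGCTG) start at positions 33, 120.
PvuII cuts after base 3 of each site, so after positions 35, 122.
Circular molecule, 2 cuts → 2 fragments:
  36–122 → 87 bp
  123–136 then 1–35 → 14 + 35 = 49 bp
Sorted largest to smallest: 87, 49 bp.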